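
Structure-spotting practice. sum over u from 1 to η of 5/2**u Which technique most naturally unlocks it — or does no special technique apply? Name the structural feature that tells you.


Technique: the geometric series formula — consecutive terms stand in a fixed index-free ratio — the geometric sum formula closes it.


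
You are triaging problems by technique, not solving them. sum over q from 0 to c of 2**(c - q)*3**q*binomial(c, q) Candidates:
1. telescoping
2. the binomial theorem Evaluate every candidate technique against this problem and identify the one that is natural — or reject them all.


Verdict: the binomial theorem — the summand is term q of a binomial expansion in 3 and 2; the whole sum is a single power.
- telescoping — writing out consecutive terms as given produces no pairwise cancellation.
- the binomial theorem — yes, a natural case for it.


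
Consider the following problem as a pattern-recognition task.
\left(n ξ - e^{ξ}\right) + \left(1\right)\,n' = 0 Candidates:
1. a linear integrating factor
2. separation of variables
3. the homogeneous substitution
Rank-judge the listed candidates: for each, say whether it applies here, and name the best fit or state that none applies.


Verdict: a linear integrating factor — linear in the unknown with genuine forcing: multiply through by the exponential of the integrated coefficient and the left side closes into one derivative.
- a linear integrating factor — yes, a natural case for it.
- separation of variables: the two dependences are entangled, not a clean product of one-variable pieces.
- the homogeneous substitution — the slope changes under joint rescaling, failing the degree-zero test.


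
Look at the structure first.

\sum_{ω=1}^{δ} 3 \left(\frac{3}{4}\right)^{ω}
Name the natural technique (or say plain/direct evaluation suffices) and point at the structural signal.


Method: the geometric series formula — the ratio of consecutive terms is the constant \frac{3}{4}, independent of the index — a geometric sum.


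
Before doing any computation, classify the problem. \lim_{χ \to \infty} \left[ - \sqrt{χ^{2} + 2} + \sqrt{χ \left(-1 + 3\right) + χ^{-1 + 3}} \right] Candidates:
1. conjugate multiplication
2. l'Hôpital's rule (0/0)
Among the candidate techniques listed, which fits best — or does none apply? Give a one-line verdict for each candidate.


Method: conjugate multiplication — two divergent pieces with a minus sign between them and a radical in the mix: rationalize \sqrt{χ \left(-1 + 3\right) + χ^{-1 + 3}} - \sqrt{χ^{2} + 2} before any limit law applies.
- conjugate multiplication: yes — fits the structure here.
- l'Hôpital's rule (0/0): substitution produces ∞ − ∞ rather than a vanishing quotient; the rule needs a 0/0 ratio to act on.


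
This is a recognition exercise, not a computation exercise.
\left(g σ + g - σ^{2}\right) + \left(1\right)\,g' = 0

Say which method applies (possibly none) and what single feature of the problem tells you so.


Verdict: a linear integrating factor — the unknown enters only to the first power against a nonzero forcing term — the integrating-factor template applies directly.


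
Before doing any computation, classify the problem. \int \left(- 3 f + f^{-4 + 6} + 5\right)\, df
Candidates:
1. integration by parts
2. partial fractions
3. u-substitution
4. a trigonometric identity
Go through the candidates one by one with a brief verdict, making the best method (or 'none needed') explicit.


Technique: no special technique — a term-by-term power-rule job in f; no substitution or rearrangement earns its keep here.
- integration by parts: splitting off a factor buys nothing — the integrand integrates directly without parts.
- partial fractions: there is no rational-function structure to decompose.
- u-substitution — any workable substitution here is cosmetic — the integrand is already in directly integrable form.
- a trigonometric identity — there is no trigonometric structure at all — the integrand carries no sine or cosine to rewrite.


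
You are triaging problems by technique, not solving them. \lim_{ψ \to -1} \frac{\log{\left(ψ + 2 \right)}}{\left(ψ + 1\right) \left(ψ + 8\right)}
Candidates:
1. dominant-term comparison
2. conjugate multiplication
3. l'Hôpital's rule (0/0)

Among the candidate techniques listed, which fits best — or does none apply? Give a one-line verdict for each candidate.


Best approach: l'Hôpital's rule (0/0) — numerator and denominator both vanish at -1 — a genuine 0/0 form, which is exactly when l'Hôpital applies. One could equally expand both pieces locally and compare leading terms; the rule does that in one stroke.
- dominant-term comparison: no dominant power emerges to decide the limit by degree comparison.
- conjugate multiplication: no difference of divergent radicals appears, so rationalizing has nothing to cancel.
- l'Hôpital's rule (0/0): applies; the problem has the shape this method handles.


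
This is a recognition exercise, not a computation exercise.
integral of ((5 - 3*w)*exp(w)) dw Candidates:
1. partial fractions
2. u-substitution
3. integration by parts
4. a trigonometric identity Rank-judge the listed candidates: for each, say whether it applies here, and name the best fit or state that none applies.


Method: integration by parts — the integrand splits as 5 - 3*w times exp(w) — repeatedly differentiating the polynomial part kills it, which is the parts ladder.
- partial fractions: there is no rational-function structure to decompose.
- u-substitution: no subexpression of the integrand serves as a whole-integral substitution inner — individual terms may offer their own, but none carries its derivative as a factor of the full integrand; a working change of variable would have to be constructed from outside the expression.
- integration by parts: yes — fits the structure here.
- a trigonometric identity: there is no trigonometric structure at all — the integrand carries no sine or cosine to rewrite.


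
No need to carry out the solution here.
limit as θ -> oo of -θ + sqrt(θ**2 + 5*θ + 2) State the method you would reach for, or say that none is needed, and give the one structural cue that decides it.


Diagnosis: conjugate multiplication — the difference sqrt(θ**2 + 5*θ + 2) - θ is an ∞ − ∞ stalemate; its conjugate partner breaks the tie.


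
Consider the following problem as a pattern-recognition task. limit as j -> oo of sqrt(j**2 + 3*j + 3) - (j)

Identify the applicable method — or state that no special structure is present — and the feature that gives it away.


Technique: conjugate multiplication — turning the difference into a conjugate-rationalized ratio makes the limit readable.


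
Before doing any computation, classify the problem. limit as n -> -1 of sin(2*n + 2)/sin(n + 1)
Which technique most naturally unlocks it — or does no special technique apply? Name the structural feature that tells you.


Verdict: l'Hôpital's rule (0/0) — plug in -1: top and bottom both hit zero, so differentiate each and retry. One could equally expand both pieces locally and compare leading terms; the rule does that in one stroke.


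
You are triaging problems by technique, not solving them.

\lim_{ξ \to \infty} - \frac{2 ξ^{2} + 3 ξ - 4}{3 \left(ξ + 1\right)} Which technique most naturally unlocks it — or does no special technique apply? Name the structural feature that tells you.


Diagnosis: dominant-term comparison — divide through by the highest power of ξ; every lower-order term dies and the dominant terms decide the limit. As a single quotient, the ∞/∞ shape would yield to repeated differentiation as well — the growth comparison gets there in one look.


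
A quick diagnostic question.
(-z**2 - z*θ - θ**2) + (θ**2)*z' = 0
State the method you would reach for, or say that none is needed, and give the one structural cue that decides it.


Method: the homogeneous substitution — the slope is degree-zero homogeneous: the ratio substitution v = z/θ collapses it.


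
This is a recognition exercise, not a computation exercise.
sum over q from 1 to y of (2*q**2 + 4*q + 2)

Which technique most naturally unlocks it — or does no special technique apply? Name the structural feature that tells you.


Best approach: no special technique — the sum is polynomial through and through; closed forms for each power of q finish it directly.


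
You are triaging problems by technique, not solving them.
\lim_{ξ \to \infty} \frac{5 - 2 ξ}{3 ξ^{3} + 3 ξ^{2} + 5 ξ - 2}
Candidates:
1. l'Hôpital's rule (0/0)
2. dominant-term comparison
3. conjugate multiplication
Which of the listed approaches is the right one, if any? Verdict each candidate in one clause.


Method: dominant-term comparison — at large ξ only the top-degree terms survive; compare the leading terms and the limit falls out.
- l'Hôpital's rule (0/0): viewed as a single quotient this runs to ∞/∞, not the 0/0 clash this candidate addresses; an at-infinity variant of the rule would resolve it, but comparing leading growth reads the answer without differentiating.
- dominant-term comparison — yes — fits the structure here.
- conjugate multiplication: there are no radicals in tension whose conjugate would simplify matters.


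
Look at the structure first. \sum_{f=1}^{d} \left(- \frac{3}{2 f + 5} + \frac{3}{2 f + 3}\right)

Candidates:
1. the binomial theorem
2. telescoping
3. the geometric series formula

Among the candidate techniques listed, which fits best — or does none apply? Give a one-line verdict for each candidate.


Technique: telescoping — each term adds \frac{3}{2 f + 3} and subtracts the same expression advanced one index; that subtracted piece cancels against the next term's added copy — only the boundary terms survive.
- the binomial theorem — no binomial coefficients pair up with complementary powers here.
- telescoping: applies; the problem has the shape this method handles.
- the geometric series formula — the term-to-term ratio changes with the index, so the geometric formula cannot close it.


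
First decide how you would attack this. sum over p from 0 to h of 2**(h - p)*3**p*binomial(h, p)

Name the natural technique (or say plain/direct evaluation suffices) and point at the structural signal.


Technique: the binomial theorem — binomial coefficients against complementary powers of 3 and 2: recognize the binomial expansion and resum.


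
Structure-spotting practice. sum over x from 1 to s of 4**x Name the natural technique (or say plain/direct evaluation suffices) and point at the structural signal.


Best approach: the geometric series formula — each term is 4 times the previous one, so the geometric-series formula applies directly.


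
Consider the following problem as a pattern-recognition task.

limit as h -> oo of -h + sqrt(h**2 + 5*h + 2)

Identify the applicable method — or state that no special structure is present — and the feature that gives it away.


Technique: conjugate multiplication — both pieces blow up but their difference is finite; the conjugate trick rationalizes sqrt(h**2 + 5*h + 2) - h.


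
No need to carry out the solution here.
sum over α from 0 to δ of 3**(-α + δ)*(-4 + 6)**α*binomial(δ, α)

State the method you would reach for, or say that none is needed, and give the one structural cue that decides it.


Diagnosis: the binomial theorem — binomial coefficients against complementary powers of (-4 + 6) and 3: recognize the binomial expansion and resum.


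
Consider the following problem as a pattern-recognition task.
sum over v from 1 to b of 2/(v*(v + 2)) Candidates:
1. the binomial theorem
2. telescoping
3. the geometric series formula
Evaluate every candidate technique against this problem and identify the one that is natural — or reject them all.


Diagnosis: telescoping — 2/(v*(v + 2)) hides a difference of shifted reciprocals — decompose it and the middle of the sum vanishes.
- the binomial theorem: the summand does not match any term pattern of an expanded binomial power.
- telescoping: yes — fits the structure here.
- the geometric series formula — the term-to-term ratio changes with the index, so the geometric formula cannot close it.


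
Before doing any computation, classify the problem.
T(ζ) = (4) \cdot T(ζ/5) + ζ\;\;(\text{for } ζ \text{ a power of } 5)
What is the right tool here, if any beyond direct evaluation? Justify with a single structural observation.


Technique: the master substitution — the argument shrinks by the factor 5, so measure the index on a logarithmic scale and the recursion becomes a shift.


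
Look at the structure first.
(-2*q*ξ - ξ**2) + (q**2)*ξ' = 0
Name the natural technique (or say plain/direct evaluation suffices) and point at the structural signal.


Verdict: the homogeneous substitution — the slope's numerator and denominator share total degree; set v = ξ/q and the equation drops to separable form. A Bernoulli substitution is a fair alternative on this equation directly; the homogeneous reading takes it as given.


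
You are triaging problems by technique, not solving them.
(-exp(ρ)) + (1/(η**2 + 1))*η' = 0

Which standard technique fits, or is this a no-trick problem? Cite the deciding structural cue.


Best approach: separation of variables — one side of the product carries the independent variable, the other the unknown — the textbook separation shape. One could also solve this as an exact equation; with each coefficient in its own variable, separating is the same work with fewer steps.


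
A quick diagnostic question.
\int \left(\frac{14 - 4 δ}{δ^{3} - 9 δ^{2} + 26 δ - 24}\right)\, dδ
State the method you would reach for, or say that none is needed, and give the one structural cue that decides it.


Technique: partial fractions — with δ^{3} - 9 δ^{2} + 26 δ - 24 factorable and the degree on top strictly smaller, simple-fraction decomposition is immediate.


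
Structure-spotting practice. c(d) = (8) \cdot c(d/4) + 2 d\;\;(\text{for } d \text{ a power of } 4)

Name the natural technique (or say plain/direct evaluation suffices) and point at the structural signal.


Diagnosis: the master substitution — treat m = log base 4 of d as the new clock: one recursion step advances m by one while d scales by 4.


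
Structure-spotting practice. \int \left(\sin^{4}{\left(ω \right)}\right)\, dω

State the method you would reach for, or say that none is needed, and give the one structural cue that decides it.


Verdict: a trigonometric identity — \sin^{4}{\left(ω \right)} is the textbook power-reduction case — identities first, antiderivatives second.


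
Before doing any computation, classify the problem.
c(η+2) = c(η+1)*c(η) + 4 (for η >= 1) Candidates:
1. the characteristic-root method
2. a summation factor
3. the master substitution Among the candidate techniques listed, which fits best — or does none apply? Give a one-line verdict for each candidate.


Best approach: no special technique — this one you iterate or analyze qualitatively: the nonlinearity defeats linear solution methods.
- the characteristic-root method — the recursion is nonlinear in the sequence values, so no linear-modes ansatz applies.
- a summation factor — the recursion is nonlinear — outside the first-order linear family a summation factor addresses.
- the master substitution: the recursive argument is a shift of the index, not a fixed fraction of it.


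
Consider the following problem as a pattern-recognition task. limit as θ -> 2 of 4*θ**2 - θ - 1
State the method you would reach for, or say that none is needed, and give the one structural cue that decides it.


Verdict: no special technique — no zero denominators, no indeterminate clash at 2 — substitute and read off the value.


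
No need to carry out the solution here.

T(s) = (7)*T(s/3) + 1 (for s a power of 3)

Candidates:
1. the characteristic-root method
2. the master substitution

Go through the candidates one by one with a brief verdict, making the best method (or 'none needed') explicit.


Technique: the master substitution — the argument shrinks by the factor 3, so measure the index on a logarithmic scale and the recursion becomes a shift.
- the characteristic-root method: a divided-index call is not the fixed-shift linear shape that characteristic roots solve.
- the master substitution: yes — fits the structure here.


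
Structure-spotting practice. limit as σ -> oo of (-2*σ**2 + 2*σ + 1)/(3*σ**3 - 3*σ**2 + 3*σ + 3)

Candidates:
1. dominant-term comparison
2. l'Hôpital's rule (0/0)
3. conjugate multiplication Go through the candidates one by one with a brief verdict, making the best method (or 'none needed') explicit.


Method: dominant-term comparison — divide by the highest power of σ present: lower-order terms vanish and the dominant ratio remains.
- dominant-term comparison — yes — fits the structure here.
- l'Hôpital's rule (0/0) — viewed as a single quotient this runs to ∞/∞, not the 0/0 clash this candidate addresses; an at-infinity variant of the rule would resolve it, but comparing leading growth reads the answer without differentiating.
- conjugate multiplication: no difference of divergent radicals appears, so rationalizing has nothing to cancel.


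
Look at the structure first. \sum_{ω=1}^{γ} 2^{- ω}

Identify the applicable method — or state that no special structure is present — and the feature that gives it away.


Best approach: the geometric series formula — consecutive terms stand in a fixed index-free ratio — the geometric sum formula closes it.


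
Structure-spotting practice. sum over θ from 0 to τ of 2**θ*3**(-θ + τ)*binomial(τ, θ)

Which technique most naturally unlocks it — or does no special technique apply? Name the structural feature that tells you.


Verdict: the binomial theorem — terms weighting binomial(τ, θ) against matched powers of 2 and 3 reassemble into (2 + 3)^τ by the binomial theorem.


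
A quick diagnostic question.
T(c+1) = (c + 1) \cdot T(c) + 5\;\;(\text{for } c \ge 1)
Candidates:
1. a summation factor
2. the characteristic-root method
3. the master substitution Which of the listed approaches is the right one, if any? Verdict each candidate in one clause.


Method: a summation factor — because the multiplier c + 1 is index-dependent, divide through by its running product and sum the resulting differences.
- a summation factor: yes, a natural case for it.
- the characteristic-root method: the coefficients change with the index, which the root method cannot absorb.
- the master substitution: no fixed divisor shrinks the index between calls.


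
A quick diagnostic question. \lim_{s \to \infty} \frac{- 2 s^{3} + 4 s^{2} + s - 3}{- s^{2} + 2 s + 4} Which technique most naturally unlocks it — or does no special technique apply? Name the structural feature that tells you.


Method: dominant-term comparison — growth-rate triage: the leading powers of s decide the limit, everything else is noise. Differentiating the expression as a single quotient would eventually settle it as well; matching dominant growth settles it immediately.


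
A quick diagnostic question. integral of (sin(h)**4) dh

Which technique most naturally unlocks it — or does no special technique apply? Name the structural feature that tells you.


Technique: a trigonometric identity — the even trigonometric power sin(h)**4 reduces by a double-angle identity before any integration is attempted.


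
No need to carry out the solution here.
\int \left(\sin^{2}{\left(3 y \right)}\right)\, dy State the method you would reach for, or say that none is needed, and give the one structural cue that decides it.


Verdict: a trigonometric identity — the even exponent on \sin^{2}{\left(3 y \right)} signals one move: rewrite via cos of the doubled angle.


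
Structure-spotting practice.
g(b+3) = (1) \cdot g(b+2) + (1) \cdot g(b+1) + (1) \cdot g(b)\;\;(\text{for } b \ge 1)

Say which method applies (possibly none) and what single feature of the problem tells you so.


Best approach: the characteristic-root method — because shifting b leaves the equation's coefficients unchanged, exponential trials reduce it to algebra.


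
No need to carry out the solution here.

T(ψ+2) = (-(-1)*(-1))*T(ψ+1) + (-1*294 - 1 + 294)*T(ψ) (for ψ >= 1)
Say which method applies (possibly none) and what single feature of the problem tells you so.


Best approach: the characteristic-root method — try a geometric ansatz r^ψ: constant coefficients turn the recurrence into one polynomial equation in r.


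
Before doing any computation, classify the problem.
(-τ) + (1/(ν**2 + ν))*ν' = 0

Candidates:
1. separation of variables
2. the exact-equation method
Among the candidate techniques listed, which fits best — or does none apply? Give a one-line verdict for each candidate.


Diagnosis: separation of variables — a product of single-variable factors, τ and ν**2 + ν — the textbook separable form. This doubles as a Bernoulli equation in the unknown as written; dividing and integrating works on it directly.
- separation of variables: a fit — the right tool for this form.
- the exact-equation method — any potential here is of the trivial single-variable kind; the exact method earns its name only with genuine cross terms.


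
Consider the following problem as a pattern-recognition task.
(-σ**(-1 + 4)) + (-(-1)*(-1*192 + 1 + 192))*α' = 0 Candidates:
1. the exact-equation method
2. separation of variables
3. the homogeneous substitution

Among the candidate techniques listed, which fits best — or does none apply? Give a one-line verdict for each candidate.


Diagnosis: no special technique — solved for the derivative, α never appears on the right — this is a direct integration in σ, not a differential-equations problem at heart.
- the exact-equation method — no dependence on the unknown anywhere: exactness is a label without content here.
- separation of variables — with no unknown in the slope, separating variables is a formality — the equation integrates directly.
- the homogeneous substitution — solved for the derivative, the right side changes under joint scaling of the two variables.


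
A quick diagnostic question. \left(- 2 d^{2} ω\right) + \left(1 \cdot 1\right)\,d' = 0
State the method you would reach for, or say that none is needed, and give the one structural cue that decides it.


Diagnosis: separation of variables — solved for the derivative, the right side splits multiplicatively into a function of each variable alone — divide and integrate each side.


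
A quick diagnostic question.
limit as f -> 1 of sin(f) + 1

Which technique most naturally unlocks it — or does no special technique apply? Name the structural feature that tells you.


Diagnosis: no special technique — no denominator vanishes and nothing blows up at 1: direct substitution is the whole computation.


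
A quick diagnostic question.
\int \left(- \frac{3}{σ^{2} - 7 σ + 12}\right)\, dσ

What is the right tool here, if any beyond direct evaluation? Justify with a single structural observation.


Verdict: partial fractions — once σ^{2} - 7 σ + 12 is factored, each root contributes a simple-fraction term; integrate them one at a time.


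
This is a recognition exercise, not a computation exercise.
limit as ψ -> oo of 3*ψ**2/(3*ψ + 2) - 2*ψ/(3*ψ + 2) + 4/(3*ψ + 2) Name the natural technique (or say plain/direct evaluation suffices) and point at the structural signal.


Technique: dominant-term comparison — divide through by the highest power of ψ; every lower-order term dies and the dominant terms decide the limit. As a single quotient, the ∞/∞ shape would yield to repeated differentiation as well — the growth comparison gets there in one look.


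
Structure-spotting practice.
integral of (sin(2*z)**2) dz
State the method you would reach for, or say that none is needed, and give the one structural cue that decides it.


Diagnosis: a trigonometric identity — sin(2*z)**2 is the textbook power-reduction case — identities first, antiderivatives second.


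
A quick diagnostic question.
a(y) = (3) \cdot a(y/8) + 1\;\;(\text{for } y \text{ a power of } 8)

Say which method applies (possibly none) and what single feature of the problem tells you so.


Method: the master substitution — treat m = log base 8 of y as the new clock: one recursion step advances m by one while y scales by 8.


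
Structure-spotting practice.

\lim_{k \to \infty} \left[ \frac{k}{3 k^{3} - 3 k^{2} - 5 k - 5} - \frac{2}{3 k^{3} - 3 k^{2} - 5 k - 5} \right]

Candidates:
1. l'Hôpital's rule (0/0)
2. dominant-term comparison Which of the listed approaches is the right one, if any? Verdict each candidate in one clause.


Verdict: dominant-term comparison — growth-rate triage: the leading powers of k decide the limit, everything else is noise.
- l'Hôpital's rule (0/0) — viewed as a single quotient this runs to ∞/∞, not the 0/0 clash this candidate addresses; an at-infinity variant of the rule would resolve it, but comparing leading growth reads the answer without differentiating.
- dominant-term comparison: applies; the problem has the shape this method handles.


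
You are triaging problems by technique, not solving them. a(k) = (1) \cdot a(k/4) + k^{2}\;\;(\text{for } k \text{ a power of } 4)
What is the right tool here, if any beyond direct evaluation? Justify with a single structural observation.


Best approach: the master substitution — the argument contracts 4-fold per step: reindex k exponentially and solve the linear recurrence in the new index.


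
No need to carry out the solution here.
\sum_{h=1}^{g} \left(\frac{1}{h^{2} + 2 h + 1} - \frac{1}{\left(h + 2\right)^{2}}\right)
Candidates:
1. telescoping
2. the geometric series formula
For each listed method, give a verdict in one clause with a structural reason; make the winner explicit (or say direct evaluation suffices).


Technique: telescoping — spot the paired structure — each term adds \frac{1}{h^{2} + 2 h + 1} and subtracts its successor value, which the next term restores: the definition of a telescoping chain.
- telescoping — a fit — the right tool for this form.
- the geometric series formula: the ratio of consecutive terms depends on the index.


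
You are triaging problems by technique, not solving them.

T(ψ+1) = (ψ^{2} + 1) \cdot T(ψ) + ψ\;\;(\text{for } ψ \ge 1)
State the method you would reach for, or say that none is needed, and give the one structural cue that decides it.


Technique: a summation factor — first-order, linear, moving coefficient ψ^{2} + 1: the discrete analogue of an integrating factor handles it.


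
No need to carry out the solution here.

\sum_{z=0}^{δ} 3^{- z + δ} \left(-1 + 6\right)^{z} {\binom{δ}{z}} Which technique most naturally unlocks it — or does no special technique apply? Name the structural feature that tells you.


Technique: the binomial theorem — {\binom{δ}{z}} weighting matched powers of (-1 + 6) and 3 is the expanded form of ((-1 + 6) + 3)^δ — fold it back up.


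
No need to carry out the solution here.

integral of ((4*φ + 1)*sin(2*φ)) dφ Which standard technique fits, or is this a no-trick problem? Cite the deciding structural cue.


Diagnosis: integration by parts — the integrand splits as 4*φ + 1 times sin(2*φ) — repeatedly differentiating the polynomial part kills it, which is the parts ladder.


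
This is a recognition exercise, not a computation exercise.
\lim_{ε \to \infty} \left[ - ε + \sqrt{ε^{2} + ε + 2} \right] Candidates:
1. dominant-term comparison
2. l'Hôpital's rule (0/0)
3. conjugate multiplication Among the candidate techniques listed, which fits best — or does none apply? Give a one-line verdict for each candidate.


Technique: conjugate multiplication — two divergent pieces with a minus sign between them and a radical in the mix: rationalize \sqrt{ε^{2} + ε + 2} - ε before any limit law applies.
- dominant-term comparison — no ranking of term growth rates resolves the limit here.
- l'Hôpital's rule (0/0): no quotient structure at all: the clash is ∞ minus ∞, which rationalizing converts into a tractable ratio.
- conjugate multiplication: a fit — the right tool for this form.


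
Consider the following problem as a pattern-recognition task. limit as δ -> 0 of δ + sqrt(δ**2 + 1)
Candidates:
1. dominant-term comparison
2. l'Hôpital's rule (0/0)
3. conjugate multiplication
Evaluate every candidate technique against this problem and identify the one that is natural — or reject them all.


Best approach: no special technique — nothing blocks direct substitution at 0: plug in and finish.
- dominant-term comparison — leading-power comparison does not apply to this form.
- l'Hôpital's rule (0/0) — substituting the point gives a finite value outright — there is no indeterminate clash to repair.
- conjugate multiplication — the conjugate move applies to radical differences, which this is not.


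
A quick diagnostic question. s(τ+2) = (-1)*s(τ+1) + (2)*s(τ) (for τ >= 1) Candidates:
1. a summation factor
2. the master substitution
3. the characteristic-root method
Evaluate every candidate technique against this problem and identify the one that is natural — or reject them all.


Verdict: the characteristic-root method — linear, homogeneous, constant coefficients: solutions of the form r^τ exist — find the roots of the characteristic polynomial.
- a summation factor: a summation factor telescopes one-step recursions; this one carries higher-order memory.
- the master substitution: the recursive argument is a shift of the index, not a fixed fraction of it.
- the characteristic-root method: yes — fits the structure here.


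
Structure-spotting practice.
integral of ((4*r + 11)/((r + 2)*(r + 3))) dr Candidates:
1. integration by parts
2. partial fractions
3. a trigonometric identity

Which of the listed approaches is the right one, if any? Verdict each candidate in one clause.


Best approach: partial fractions — a proper rational integrand whose denominator splits into simpler factors — decompose into partial fractions first.
- integration by parts — there is no nonconstant-polynomial-times-kernel split with an exp, sine, cosine (degree-1 argument), or logarithm partner.
- partial fractions: a fit — the right tool for this form.
- a trigonometric identity: with no trigonometric functions present, identity rewriting has no target.


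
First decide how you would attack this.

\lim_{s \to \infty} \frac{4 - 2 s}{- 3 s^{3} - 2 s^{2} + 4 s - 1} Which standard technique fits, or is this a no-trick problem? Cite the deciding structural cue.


Verdict: dominant-term comparison — as s grows, only the highest-degree terms matter — compare leading terms and read the limit off. l'Hôpital's at-infinity variant applies to the expression viewed as a single quotient; the leading-term comparison is the direct route.


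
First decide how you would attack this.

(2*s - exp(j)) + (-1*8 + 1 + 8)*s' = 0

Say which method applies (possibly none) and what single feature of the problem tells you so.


Method: a linear integrating factor — first power of s, nonzero forcing: the integrating-factor recipe applies verbatim with p = 2.


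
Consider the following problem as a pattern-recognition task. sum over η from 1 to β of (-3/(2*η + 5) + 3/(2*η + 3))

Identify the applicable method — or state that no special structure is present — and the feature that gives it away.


Verdict: telescoping — difference-of-shifts structure (each term adds 3/(2*η + 3), then subtracts its one-index-advanced value, which the following term adds back) leaves only the first and last pieces standing.


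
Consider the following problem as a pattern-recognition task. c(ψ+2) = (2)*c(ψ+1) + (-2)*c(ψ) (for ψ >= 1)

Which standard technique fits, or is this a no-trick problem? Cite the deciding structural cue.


Diagnosis: the characteristic-root method — the recurrence is linear and homogeneous with constant coefficients, so the ansatz r^ψ turns it into a polynomial equation for r.


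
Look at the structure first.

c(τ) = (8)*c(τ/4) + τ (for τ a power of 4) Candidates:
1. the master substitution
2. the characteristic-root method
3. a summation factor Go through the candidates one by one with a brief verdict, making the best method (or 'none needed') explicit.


Diagnosis: the master substitution — the call at τ/4 makes this multiplicative recursion; the master-style substitution converts it to additive.
- the master substitution: a fit — the right tool for this form.
- the characteristic-root method: the recursion divides its index rather than shifting it — outside the constant-shift family the root method covers.
- a summation factor: the recursion divides its index rather than shifting it — there is no previous-term chain for a summation factor to telescope.


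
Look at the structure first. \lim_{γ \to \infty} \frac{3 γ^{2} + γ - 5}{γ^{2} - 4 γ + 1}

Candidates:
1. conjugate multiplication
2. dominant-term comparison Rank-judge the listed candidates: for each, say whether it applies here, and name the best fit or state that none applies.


Diagnosis: dominant-term comparison — growth-rate triage: the leading powers of γ decide the limit, everything else is noise.
- conjugate multiplication — the conjugate move applies to radical differences, which this is not.
- dominant-term comparison: applicable, and directly so.


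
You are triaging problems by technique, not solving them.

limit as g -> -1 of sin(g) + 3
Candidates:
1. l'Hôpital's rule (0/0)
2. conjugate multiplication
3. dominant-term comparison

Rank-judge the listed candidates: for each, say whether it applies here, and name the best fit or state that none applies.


Best approach: no special technique — no vanishing denominator and no indeterminate clash at the point — evaluation is immediate.
- l'Hôpital's rule (0/0) — substituting the point produces a determinate value, not a 0 over 0 clash.
- conjugate multiplication: there are no radicals in tension whose conjugate would simplify matters.
- dominant-term comparison — this limit is not decided by comparing polynomial growth at infinity.


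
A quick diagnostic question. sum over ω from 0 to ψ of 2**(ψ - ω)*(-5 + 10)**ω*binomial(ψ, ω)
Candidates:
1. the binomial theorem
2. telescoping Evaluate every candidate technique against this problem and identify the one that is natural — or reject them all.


Best approach: the binomial theorem — terms weighting binomial(ψ, ω) against matched powers of (-5 + 10) and 2 reassemble into ((-5 + 10) + 2)^ψ by the binomial theorem.
- the binomial theorem — applies; the problem has the shape this method handles.
- telescoping — computed from the summand as displayed, the partial sums build up without the pairwise collapse telescoping exploits.


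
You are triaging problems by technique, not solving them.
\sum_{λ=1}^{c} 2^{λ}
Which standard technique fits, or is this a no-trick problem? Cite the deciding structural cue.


Method: the geometric series formula — the ratio of consecutive terms is the constant 2, independent of the index — a geometric sum.


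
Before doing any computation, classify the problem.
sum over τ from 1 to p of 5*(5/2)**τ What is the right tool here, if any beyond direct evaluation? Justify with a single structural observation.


Diagnosis: the geometric series formula — check a ratio of consecutive terms: it is 5/2, independent of the index, so the geometric formula closes the sum.


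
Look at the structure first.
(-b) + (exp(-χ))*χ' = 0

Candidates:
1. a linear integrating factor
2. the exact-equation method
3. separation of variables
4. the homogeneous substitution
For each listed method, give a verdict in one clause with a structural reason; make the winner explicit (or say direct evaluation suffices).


Diagnosis: separation of variables — all dependence on the two variables factors apart, the defining separable shape.
- a linear integrating factor: the unknown enters nonlinearly (through a power, a denominator, or a transcendental function), which the linear integrating-factor recipe cannot absorb as-is — any repair would come from a preliminary substitution, not the factor.
- the exact-equation method: any potential here is of the trivial single-variable kind; the exact method earns its name only with genuine cross terms.
- separation of variables — yes, a natural case for it.
- the homogeneous substitution: the slope changes under joint rescaling, failing the degree-zero test.


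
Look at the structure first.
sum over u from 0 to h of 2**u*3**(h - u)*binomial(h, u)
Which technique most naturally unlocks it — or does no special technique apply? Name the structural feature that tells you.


Best approach: the binomial theorem — the summand is term u of a binomial expansion in 2 and 3; the whole sum is a single power.


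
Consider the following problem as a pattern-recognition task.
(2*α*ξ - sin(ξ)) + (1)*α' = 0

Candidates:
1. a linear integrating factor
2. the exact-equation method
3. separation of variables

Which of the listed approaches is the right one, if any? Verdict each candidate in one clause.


Diagnosis: a linear integrating factor — the unknown enters only to the first power against a nonzero forcing term — the integrating-factor template applies directly.
- a linear integrating factor: yes, a natural case for it.
- the exact-equation method — the mixed partial derivatives differ, so the left side is not a total differential.
- separation of variables — the two dependences do not factor apart.


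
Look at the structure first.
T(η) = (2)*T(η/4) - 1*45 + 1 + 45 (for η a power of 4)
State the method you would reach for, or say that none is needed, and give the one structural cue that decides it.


Best approach: the master substitution — recursion at η/4 is multiplicative in the index; logarithmic reindexing via η = 4^m linearizes it.


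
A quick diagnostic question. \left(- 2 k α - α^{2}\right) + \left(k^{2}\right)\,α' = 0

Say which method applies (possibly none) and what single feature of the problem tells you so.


Best approach: the homogeneous substitution — the slope is degree-zero homogeneous: the ratio substitution v = α/k collapses it. Rearranged, this also fits the Bernoulli template directly; the homogeneous substitution reads the structure without the rearrangement.


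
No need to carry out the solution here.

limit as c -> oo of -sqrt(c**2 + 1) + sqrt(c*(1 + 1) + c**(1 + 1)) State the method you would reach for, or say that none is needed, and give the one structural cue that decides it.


Verdict: conjugate multiplication — the ∞ − ∞ radical form is the exact trigger for the conjugate maneuver.


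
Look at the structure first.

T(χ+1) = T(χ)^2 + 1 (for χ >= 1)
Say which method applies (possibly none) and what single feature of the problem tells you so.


Method: no special technique — nonlinear feedback in the recursion rules out every root- or factor-based technique.


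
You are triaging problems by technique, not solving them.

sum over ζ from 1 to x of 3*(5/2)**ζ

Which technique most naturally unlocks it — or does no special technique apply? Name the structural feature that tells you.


Verdict: the geometric series formula — check a ratio of consecutive terms: it is 5/2, independent of the index, so the geometric formula closes the sum.


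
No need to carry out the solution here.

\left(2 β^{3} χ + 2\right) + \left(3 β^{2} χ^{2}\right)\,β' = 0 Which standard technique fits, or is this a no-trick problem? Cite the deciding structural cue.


Method: the exact-equation method — take the mixed partials of 2 β^{3} χ + 2 and 3 β^{2} χ^{2}: they are equal, which certifies an exact differential.
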